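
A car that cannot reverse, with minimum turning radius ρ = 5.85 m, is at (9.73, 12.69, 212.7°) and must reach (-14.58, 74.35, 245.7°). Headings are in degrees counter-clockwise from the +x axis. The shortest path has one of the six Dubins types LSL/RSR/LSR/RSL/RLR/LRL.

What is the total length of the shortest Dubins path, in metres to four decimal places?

Let ψ = atan2(Δy, Δx) = atan2(61.66, -24.31) = 111.5173° be the start→goal bearing.
Normalize: d = |goal − start| / ρ = 66.279195/5.85 = 11.329777, α = (θ_start − ψ) mod 360° = 101.1827° = 1.765972 rad, β = (θ_goal − ψ) mod 360° = 134.1827° = 2.341930 rad.
Common terms: sin α = 0.981014, cos α = -0.193939, sin β = 0.717121, cos β = -0.696949, cos(α−β) = 0.838671, d² = 128.363845. Work in radians in the unit-radius frame; every candidate has L = ρ·(t + p + q).
LSL: p² = 2 + d² − 2cos(α−β) + 2d(sin α − sin β) = 134.666199; p = √p² = 11.604577; φ = atan2(cos β − cos α, d + sin α − sin β) = -0.043359 rad; t = (φ − α) mod 2π = 4.473854 rad, q = (β − φ) mod 2π = 2.385290 rad → L = 5.85·(4.473854 + 11.604577 + 2.385290) = 5.85·18.463721 = 108.012766 m
RSR: p² = 2 + d² − 2cos(α−β) + 2d(sin β − sin α) = 122.706809; p = √p² = 11.077311; φ = atan2(cos α − cos β, d − sin α + sin β) = 0.045425 rad; t = (α − φ) mod 2π = 1.720547 rad, q = (φ − β) mod 2π = 3.986680 rad → L = 5.85·(1.720547 + 11.077311 + 3.986680) = 5.85·16.784537 = 98.189543 m
LSR: p² = d² − 2 + 2cos(α−β) + 2d(sin α + sin β) = 166.520156; p = √p² = 12.904269; φ = atan2(−cos α − cos β, d + sin α + sin β) − atan2(−2, p) = 0.222041 rad; t = (φ − α) mod 2π = 4.739254 rad, q = (φ − β) mod 2π = 4.163296 rad → L = 5.85·(4.739254 + 12.904269 + 4.163296) = 5.85·21.806819 = 127.569891 m
RSL: p² = d² − 2 + 2cos(α−β) − 2d(sin α + sin β) = 89.562217; p = √p² = 9.463732; φ = atan2(cos α + cos β, d − sin α − sin β) − atan2(2, p) = -0.300502 rad; t = (α − φ) mod 2π = 2.066474 rad, q = (β − φ) mod 2π = 2.642432 rad → L = 5.85·(2.066474 + 9.463732 + 2.642432) = 5.85·14.172638 = 82.909932 m
RLR: c = (6 − d² + 2cos(α−β) + 2d(sin α − sin β))/8 = -14.338351, |c| > 1 → infeasible
LRL: c = (6 − d² + 2cos(α−β) − 2d(sin α − sin β))/8 = -15.833275, |c| > 1 → infeasible
Shortest: RSL with L = 82.909932 m ≈ 82.9099 m

82.9099 m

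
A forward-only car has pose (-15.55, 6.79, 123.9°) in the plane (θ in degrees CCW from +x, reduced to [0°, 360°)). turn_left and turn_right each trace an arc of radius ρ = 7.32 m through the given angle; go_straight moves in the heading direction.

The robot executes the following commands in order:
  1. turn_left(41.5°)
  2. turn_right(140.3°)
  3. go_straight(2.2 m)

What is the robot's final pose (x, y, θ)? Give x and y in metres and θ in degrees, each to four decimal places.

set_pose: (x, y, θ) = (-15.5500, 6.7900, 123.9000°), ρ = 7.32
turn_left(41.5°): centre at ρ to the left, rotate +41.5° → (-19.7805, 9.7909, 165.4000°)
turn_right(140.3°): centre at ρ to the right, rotate −140.3° → (-21.0405, 23.5033, 25.1000°)
go_straight(2.2): x += 2.2·cos θ, y += 2.2·sin θ → (-19.0483, 24.4366, 25.1000°)

(-19.0483, 24.4366, 25.1000°)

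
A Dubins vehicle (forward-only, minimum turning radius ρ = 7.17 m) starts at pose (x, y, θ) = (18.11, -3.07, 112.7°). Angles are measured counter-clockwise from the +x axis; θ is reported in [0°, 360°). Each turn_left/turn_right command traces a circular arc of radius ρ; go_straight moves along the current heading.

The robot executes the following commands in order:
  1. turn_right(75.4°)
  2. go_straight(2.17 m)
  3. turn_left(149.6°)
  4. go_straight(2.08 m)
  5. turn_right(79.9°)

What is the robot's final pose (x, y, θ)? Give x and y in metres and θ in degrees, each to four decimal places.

set_pose: (x, y, θ) = (18.1100, -3.0700, 112.7000°), ρ = 7.17
turn_right(75.4°): centre at ρ to the right, rotate −75.4° → (20.3797, 5.4005, 37.3000°)
go_straight(2.17): x += 2.17·cos θ, y += 2.17·sin θ → (22.1058, 6.7155, 37.3000°)
turn_left(149.6°): centre at ρ to the left, rotate +149.6° → (16.8995, 19.5371, 186.9000°)
go_straight(2.08): x += 2.08·cos θ, y += 2.08·sin θ → (14.8346, 19.2872, 186.9000°)
turn_right(79.9°): centre at ρ to the right, rotate −79.9° → (7.1165, 24.3090, 107.0000°)

(7.1165, 24.3090, 107.0000°)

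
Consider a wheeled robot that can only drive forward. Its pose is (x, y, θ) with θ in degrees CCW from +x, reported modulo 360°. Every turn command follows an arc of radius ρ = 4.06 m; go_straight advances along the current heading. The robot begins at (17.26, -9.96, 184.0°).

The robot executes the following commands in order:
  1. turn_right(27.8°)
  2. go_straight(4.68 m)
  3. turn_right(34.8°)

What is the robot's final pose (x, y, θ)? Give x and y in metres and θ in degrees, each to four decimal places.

(9.2294, -6.1366, 121.4000°)

set_pose: (x, y, θ) = (17.2600, -9.9600, 184.0000°), ρ = 4.06
turn_right(27.8°): centre at ρ to the right, rotate −27.8° → (15.3384, -9.6246, 156.2000°)
go_straight(4.68): x += 4.68·cos θ, y += 4.68·sin θ → (11.0564, -7.7360, 156.2000°)
turn_right(34.8°): centre at ρ to the right, rotate −34.8° → (9.2294, -6.1366, 121.4000°)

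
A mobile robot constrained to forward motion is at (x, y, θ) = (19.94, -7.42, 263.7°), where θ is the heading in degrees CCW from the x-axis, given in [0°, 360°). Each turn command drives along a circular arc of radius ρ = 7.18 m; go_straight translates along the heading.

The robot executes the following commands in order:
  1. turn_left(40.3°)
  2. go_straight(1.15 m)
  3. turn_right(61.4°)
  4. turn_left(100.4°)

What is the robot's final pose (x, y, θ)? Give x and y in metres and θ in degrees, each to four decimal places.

(26.4645, -30.6660, 343.0000°)

set_pose: (x, y, θ) = (19.9400, -7.4200, 263.7000°), ρ = 7.18
turn_left(40.3°): centre at ρ to the left, rotate +40.3° → (21.1241, -12.2229, 304.0000°)
go_straight(1.15): x += 1.15·cos θ, y += 1.15·sin θ → (21.7672, -13.1763, 304.0000°)
turn_right(61.4°): centre at ρ to the right, rotate −61.4° → (22.1892, -20.4955, 242.6000°)
turn_left(100.4°): centre at ρ to the left, rotate +100.4° → (26.4645, -30.6660, 343.0000°)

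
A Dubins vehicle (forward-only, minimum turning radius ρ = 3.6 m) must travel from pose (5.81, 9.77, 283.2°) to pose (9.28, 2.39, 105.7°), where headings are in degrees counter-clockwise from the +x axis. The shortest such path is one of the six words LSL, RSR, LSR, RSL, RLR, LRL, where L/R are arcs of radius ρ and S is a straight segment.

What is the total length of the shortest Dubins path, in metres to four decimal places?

21.6810 m

Let ψ = atan2(Δy, Δx) = atan2(-7.38, 3.47) = -64.8176° be the start→goal bearing.
Normalize: d = |goal − start| / ρ = 8.155078/3.6 = 2.265299, α = (θ_start − ψ) mod 360° = 348.0176° = 6.074053 rad, β = (θ_goal − ψ) mod 360° = 170.5176° = 2.976093 rad.
Common terms: sin α = -0.207612, cos α = 0.978211, sin β = 0.164745, cos β = -0.986336, cos(α−β) = -0.999048, d² = 5.131582. Work in radians in the unit-radius frame; every candidate has L = ρ·(t + p + q).
LSL: p² = 2 + d² − 2cos(α−β) + 2d(sin α − sin β) = 7.442679; p = √p² = 2.728127; φ = atan2(cos β − cos α, d + sin α − sin β) = -0.803959 rad; t = (φ − α) mod 2π = 5.688360 rad, q = (β − φ) mod 2π = 3.780052 rad → L = 3.6·(5.688360 + 2.728127 + 3.780052) = 3.6·12.196539 = 43.907539 m
RSR: p² = 2 + d² − 2cos(α−β) + 2d(sin β − sin α) = 10.816677; p = √p² = 3.288872; φ = atan2(cos α − cos β, d − sin α + sin β) = 0.640170 rad; t = (α − φ) mod 2π = 5.433883 rad, q = (φ − β) mod 2π = 3.947262 rad → L = 3.6·(5.433883 + 3.288872 + 3.947262) = 3.6·12.670016 = 45.612059 m
LSR: p² = d² − 2 + 2cos(α−β) + 2d(sin α + sin β) = 0.939274; p = √p² = 0.969162; φ = atan2(−cos α − cos β, d + sin α + sin β) − atan2(−2, p) = 1.123216 rad; t = (φ − α) mod 2π = 1.332349 rad, q = (φ − β) mod 2π = 4.430308 rad → L = 3.6·(1.332349 + 0.969162 + 4.430308) = 3.6·6.731818 = 24.234546 m
RSL: p² = d² − 2 + 2cos(α−β) − 2d(sin α + sin β) = 1.327697; p = √p² = 1.152257; φ = atan2(cos α + cos β, d − sin α − sin β) − atan2(2, p) = -1.051634 rad; t = (α − φ) mod 2π = 0.842502 rad, q = (β − φ) mod 2π = 4.027727 rad → L = 3.6·(0.842502 + 1.152257 + 4.027727) = 3.6·6.022486 = 21.680950 m
RLR: c = (6 − d² + 2cos(α−β) + 2d(sin α − sin β))/8 = -0.352085; p = 2π − arccos c = 4.352592 rad; φ = atan2(cos α − cos β, d − sin α + sin β) = 0.640170 rad; t = (α − φ + p/2) mod 2π = 1.326993 rad, q = (α − β − t + p) mod 2π = 6.123558 rad → L = 3.6·(1.326993 + 4.352592 + 6.123558) = 3.6·11.803142 = 42.491313 m
LRL: c = (6 − d² + 2cos(α−β) − 2d(sin α − sin β))/8 = 0.069665; p = 2π − arccos c = 4.782111 rad; φ = atan2(cos β − cos α, d + sin α − sin β) = -0.803959 rad; t = (φ − α + p/2) mod 2π = 1.796230 rad, q = (β − α − t + p) mod 2π = 6.171107 rad → L = 3.6·(1.796230 + 4.782111 + 6.171107) = 3.6·12.749447 = 45.898009 m
Shortest: RSL with L = 21.680950 m ≈ 21.6810 m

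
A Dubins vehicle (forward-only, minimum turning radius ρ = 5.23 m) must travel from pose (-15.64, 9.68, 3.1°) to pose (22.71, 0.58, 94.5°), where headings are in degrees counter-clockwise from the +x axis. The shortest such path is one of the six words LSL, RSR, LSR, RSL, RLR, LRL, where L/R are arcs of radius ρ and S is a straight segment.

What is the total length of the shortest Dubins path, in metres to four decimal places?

45.0638 m

Let ψ = atan2(Δy, Δx) = atan2(-9.10, 38.35) = -13.3487° be the start→goal bearing.
Normalize: d = |goal − start| / ρ = 39.414877/5.23 = 7.536305, α = (θ_start − ψ) mod 360° = 16.4487° = 0.287084 rad, β = (θ_goal − ψ) mod 360° = 107.8487° = 1.882315 rad.
Common terms: sin α = 0.283157, cos α = 0.959074, sin β = 0.951869, cos β = -0.306505, cos(α−β) = -0.024432, d² = 56.795897. Work in radians in the unit-radius frame; every candidate has L = ρ·(t + p + q).
LSL: p² = 2 + d² − 2cos(α−β) + 2d(sin α − sin β) = 48.765528; p = √p² = 6.983232; φ = atan2(cos β − cos α, d + sin α − sin β) = -0.182238 rad; t = (φ − α) mod 2π = 5.813863 rad, q = (β − φ) mod 2π = 2.064553 rad → L = 5.23·(5.813863 + 6.983232 + 2.064553) = 5.23·14.861648 = 77.726420 m
RSR: p² = 2 + d² − 2cos(α−β) + 2d(sin β − sin α) = 68.923995; p = √p² = 8.302048; φ = atan2(cos α − cos β, d − sin α + sin β) = 0.153038 rad; t = (α − φ) mod 2π = 0.134046 rad, q = (φ − β) mod 2π = 4.553908 rad → L = 5.23·(0.134046 + 8.302048 + 4.553908) = 5.23·12.990002 = 67.937711 m
LSR: p² = d² − 2 + 2cos(α−β) + 2d(sin α + sin β) = 73.362103; p = √p² = 8.565168; φ = atan2(−cos α − cos β, d + sin α + sin β) − atan2(−2, p) = 0.155133 rad; t = (φ − α) mod 2π = 6.151233 rad, q = (φ − β) mod 2π = 4.556003 rad → L = 5.23·(6.151233 + 8.565168 + 4.556003) = 5.23·19.272404 = 100.794673 m
RSL: p² = d² − 2 + 2cos(α−β) − 2d(sin α + sin β) = 36.131963; p = √p² = 6.010987; φ = atan2(cos α + cos β, d − sin α − sin β) − atan2(2, p) = -0.218009 rad; t = (α − φ) mod 2π = 0.505093 rad, q = (β − φ) mod 2π = 2.100324 rad → L = 5.23·(0.505093 + 6.010987 + 2.100324) = 5.23·8.616404 = 45.063793 m
RLR: c = (6 − d² + 2cos(α−β) + 2d(sin α − sin β))/8 = -7.615499, |c| > 1 → infeasible
LRL: c = (6 − d² + 2cos(α−β) − 2d(sin α − sin β))/8 = -5.095691, |c| > 1 → infeasible
Shortest: RSL with L = 45.063793 m ≈ 45.0638 m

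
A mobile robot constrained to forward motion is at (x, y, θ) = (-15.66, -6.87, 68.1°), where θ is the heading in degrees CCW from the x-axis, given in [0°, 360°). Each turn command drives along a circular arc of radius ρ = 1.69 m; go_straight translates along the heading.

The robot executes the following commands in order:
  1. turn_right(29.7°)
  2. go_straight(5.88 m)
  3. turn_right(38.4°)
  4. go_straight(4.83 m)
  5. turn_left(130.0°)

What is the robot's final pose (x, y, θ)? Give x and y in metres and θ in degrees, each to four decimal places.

(-3.3592, 0.6183, 130.0000°)

set_pose: (x, y, θ) = (-15.6600, -6.8700, 68.1000°), ρ = 1.69
turn_right(29.7°): centre at ρ to the right, rotate −29.7° → (-15.1417, -6.1759, 38.4000°)
go_straight(5.88): x += 5.88·cos θ, y += 5.88·sin θ → (-10.5336, -2.5236, 38.4000°)
turn_right(38.4°): centre at ρ to the right, rotate −38.4° → (-9.4838, -2.1580, 0.0000°)
go_straight(4.83): x += 4.83·cos θ, y += 4.83·sin θ → (-4.6538, -2.1580, 0.0000°)
turn_left(130.0°): centre at ρ to the left, rotate +130.0° → (-3.3592, 0.6183, 130.0000°)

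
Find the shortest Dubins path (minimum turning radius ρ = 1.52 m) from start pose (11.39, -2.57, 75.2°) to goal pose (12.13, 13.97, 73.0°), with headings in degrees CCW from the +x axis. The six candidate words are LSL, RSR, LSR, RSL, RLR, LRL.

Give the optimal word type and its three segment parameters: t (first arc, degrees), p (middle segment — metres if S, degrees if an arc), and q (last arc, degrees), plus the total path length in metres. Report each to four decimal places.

LSR: t = 12.5367°, p = 15.8397 m, q = 14.7367°, L = 16.5633 m

Let ψ = atan2(Δy, Δx) = atan2(16.54, 0.74) = 87.4383° be the start→goal bearing.
Normalize: d = |goal − start| / ρ = 16.556546/1.52 = 10.892464, α = (θ_start − ψ) mod 360° = 347.7617° = 6.069587 rad, β = (θ_goal − ψ) mod 360° = 345.5617° = 6.031190 rad.
Common terms: sin α = -0.211978, cos α = 0.977274, sin β = -0.249337, cos β = 0.968417, cos(α−β) = 0.999263, d² = 118.645776. Work in radians in the unit-radius frame; every candidate has L = ρ·(t + p + q).
LSL: p² = 2 + d² − 2cos(α−β) + 2d(sin α − sin β) = 119.461117; p = √p² = 10.929827; φ = atan2(cos β − cos α, d + sin α − sin β) = -0.000810 rad; t = (φ − α) mod 2π = 0.212788 rad, q = (β − φ) mod 2π = 6.032000 rad → L = 1.52·(0.212788 + 10.929827 + 6.032000) = 1.52·17.174615 = 26.105415 m
RSR: p² = 2 + d² − 2cos(α−β) + 2d(sin β − sin α) = 117.833383; p = √p² = 10.855109; φ = atan2(cos α − cos β, d − sin α + sin β) = 0.000816 rad; t = (α − φ) mod 2π = 6.068771 rad, q = (φ − β) mod 2π = 0.252812 rad → L = 1.52·(6.068771 + 10.855109 + 0.252812) = 1.52·17.176691 = 26.108571 m
LSR: p² = d² − 2 + 2cos(α−β) + 2d(sin α + sin β) = 108.594583; p = √p² = 10.420872; φ = atan2(−cos α − cos β, d + sin α + sin β) − atan2(−2, p) = 0.005209 rad; t = (φ − α) mod 2π = 0.218807 rad, q = (φ − β) mod 2π = 0.257205 rad → L = 1.52·(0.218807 + 10.420872 + 0.257205) = 1.52·10.896885 = 16.563265 m
RSL: p² = d² − 2 + 2cos(α−β) − 2d(sin α + sin β) = 128.694020; p = √p² = 11.344339; φ = atan2(cos α + cos β, d − sin α − sin β) − atan2(2, p) = -0.004785 rad; t = (α − φ) mod 2π = 6.074372 rad, q = (β − φ) mod 2π = 6.035975 rad → L = 1.52·(6.074372 + 11.344339 + 6.035975) = 1.52·23.454686 = 35.651122 m
RLR: c = (6 − d² + 2cos(α−β) + 2d(sin α − sin β))/8 = -13.729173, |c| > 1 → infeasible
LRL: c = (6 − d² + 2cos(α−β) − 2d(sin α − sin β))/8 = -13.932640, |c| > 1 → infeasible
Shortest: LSR with L = 16.563265 m ≈ 16.5633 m
Convert LSR to answer units (arcs ×180/π): t = 0.218807·180/π = 12.5367°, p = ρ·p = 1.52·10.420872 = 15.8397 m, q = 0.257205·180/π = 14.7367°, L = 16.5633 m.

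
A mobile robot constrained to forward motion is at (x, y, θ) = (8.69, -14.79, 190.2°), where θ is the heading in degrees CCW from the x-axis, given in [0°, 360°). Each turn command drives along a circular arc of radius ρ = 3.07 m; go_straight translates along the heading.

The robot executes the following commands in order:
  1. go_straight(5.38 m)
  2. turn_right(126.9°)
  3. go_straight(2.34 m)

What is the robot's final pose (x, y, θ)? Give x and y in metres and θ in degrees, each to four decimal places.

(1.1601, -9.2513, 63.3000°)

set_pose: (x, y, θ) = (8.6900, -14.7900, 190.2000°), ρ = 3.07
go_straight(5.38): x += 5.38·cos θ, y += 5.38·sin θ → (3.3950, -15.7427, 190.2000°)
turn_right(126.9°): centre at ρ to the right, rotate −126.9° → (0.1087, -11.3418, 63.3000°)
go_straight(2.34): x += 2.34·cos θ, y += 2.34·sin θ → (1.1601, -9.2513, 63.3000°)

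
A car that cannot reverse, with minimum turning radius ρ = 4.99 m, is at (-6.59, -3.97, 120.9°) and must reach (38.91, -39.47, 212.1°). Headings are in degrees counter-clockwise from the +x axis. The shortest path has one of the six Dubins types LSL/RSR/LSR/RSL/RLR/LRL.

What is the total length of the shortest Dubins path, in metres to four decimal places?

Let ψ = atan2(Δy, Δx) = atan2(-35.50, 45.50) = -37.9621° be the start→goal bearing.
Normalize: d = |goal − start| / ρ = 57.710484/4.99 = 11.565227, α = (θ_start − ψ) mod 360° = 158.8621° = 2.772666 rad, β = (θ_goal − ψ) mod 360° = 250.0621° = 4.364406 rad.
Common terms: sin α = 0.360615, cos α = -0.932715, sin β = -0.940063, cos β = -0.341002, cos(α−β) = -0.020942, d² = 133.754483. Work in radians in the unit-radius frame; every candidate has L = ρ·(t + p + q).
LSL: p² = 2 + d² − 2cos(α−β) + 2d(sin α − sin β) = 165.881619; p = √p² = 12.879504; φ = atan2(cos β − cos α, d + sin α − sin β) = 0.045958 rad; t = (φ − α) mod 2π = 3.556478 rad, q = (β − φ) mod 2π = 4.318448 rad → L = 4.99·(3.556478 + 12.879504 + 4.318448) = 4.99·20.754429 = 103.564603 m
RSR: p² = 2 + d² − 2cos(α−β) + 2d(sin β − sin α) = 105.711116; p = √p² = 10.281591; φ = atan2(cos α − cos β, d − sin α + sin β) = -0.057583 rad; t = (α − φ) mod 2π = 2.830249 rad, q = (φ − β) mod 2π = 1.861197 rad → L = 4.99·(2.830249 + 10.281591 + 1.861197) = 4.99·14.973036 = 74.715450 m
LSR: p² = d² − 2 + 2cos(α−β) + 2d(sin α + sin β) = 118.309702; p = √p² = 10.877026; φ = atan2(−cos α − cos β, d + sin α + sin β) − atan2(−2, p) = 0.297270 rad; t = (φ − α) mod 2π = 3.807789 rad, q = (φ − β) mod 2π = 2.216049 rad → L = 4.99·(3.807789 + 10.877026 + 2.216049) = 4.99·16.900864 = 84.335311 m
RSL: p² = d² − 2 + 2cos(α−β) − 2d(sin α + sin β) = 145.115494; p = √p² = 12.046389; φ = atan2(cos α + cos β, d − sin α − sin β) − atan2(2, p) = -0.269021 rad; t = (α − φ) mod 2π = 3.041687 rad, q = (β − φ) mod 2π = 4.633427 rad → L = 4.99·(3.041687 + 12.046389 + 4.633427) = 4.99·19.721503 = 98.410300 m
RLR: c = (6 − d² + 2cos(α−β) + 2d(sin α − sin β))/8 = -12.213890, |c| > 1 → infeasible
LRL: c = (6 − d² + 2cos(α−β) − 2d(sin α − sin β))/8 = -19.735202, |c| > 1 → infeasible
Shortest: RSR with L = 74.715450 m ≈ 74.7155 m

74.7155 m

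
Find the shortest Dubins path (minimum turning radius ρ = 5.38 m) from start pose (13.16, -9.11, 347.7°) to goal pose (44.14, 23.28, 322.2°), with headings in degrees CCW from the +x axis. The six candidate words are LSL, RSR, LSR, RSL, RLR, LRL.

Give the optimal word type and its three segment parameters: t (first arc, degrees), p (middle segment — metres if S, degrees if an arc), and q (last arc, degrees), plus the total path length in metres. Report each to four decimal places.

Let ψ = atan2(Δy, Δx) = atan2(32.39, 30.98) = 46.2746° be the start→goal bearing.
Normalize: d = |goal − start| / ρ = 44.820447/5.38 = 8.330938, α = (θ_start − ψ) mod 360° = 301.4254° = 5.260865 rad, β = (θ_goal − ψ) mod 360° = 275.9254° = 4.815806 rad.
Common terms: sin α = -0.853320, cos α = 0.521387, sin β = -0.994657, cos β = 0.103233, cos(α−β) = 0.902585, d² = 69.404531. Work in radians in the unit-radius frame; every candidate has L = ρ·(t + p + q).
LSL: p² = 2 + d² − 2cos(α−β) + 2d(sin α − sin β) = 71.954302; p = √p² = 8.482588; φ = atan2(cos β − cos α, d + sin α − sin β) = -0.049316 rad; t = (φ − α) mod 2π = 0.973005 rad, q = (β − φ) mod 2π = 4.865122 rad → L = 5.38·(0.973005 + 8.482588 + 4.865122) = 5.38·14.320715 = 77.045444 m
RSR: p² = 2 + d² − 2cos(α−β) + 2d(sin β − sin α) = 67.244418; p = √p² = 8.200269; φ = atan2(cos α − cos β, d − sin α + sin β) = 0.051015 rad; t = (α − φ) mod 2π = 5.209850 rad, q = (φ − β) mod 2π = 1.518394 rad → L = 5.38·(5.209850 + 8.200269 + 1.518394) = 5.38·14.928514 = 80.315404 m
LSR: p² = d² − 2 + 2cos(α−β) + 2d(sin α + sin β) = 38.418932; p = √p² = 6.198301; φ = atan2(−cos α − cos β, d + sin α + sin β) − atan2(−2, p) = 0.216071 rad; t = (φ − α) mod 2π = 1.238391 rad, q = (φ − β) mod 2π = 1.683450 rad → L = 5.38·(1.238391 + 6.198301 + 1.683450) = 5.38·9.120142 = 49.066362 m
RSL: p² = d² − 2 + 2cos(α−β) − 2d(sin α + sin β) = 100.000470; p = √p² = 10.000024; φ = atan2(cos α + cos β, d − sin α − sin β) − atan2(2, p) = -0.136108 rad; t = (α − φ) mod 2π = 5.396973 rad, q = (β − φ) mod 2π = 4.951914 rad → L = 5.38·(5.396973 + 10.000024 + 4.951914) = 5.38·20.348910 = 109.477137 m
RLR: c = (6 − d² + 2cos(α−β) + 2d(sin α − sin β))/8 = -7.405552, |c| > 1 → infeasible
LRL: c = (6 − d² + 2cos(α−β) − 2d(sin α − sin β))/8 = -7.994288, |c| > 1 → infeasible
Shortest: LSR with L = 49.066362 m ≈ 49.0664 m
Convert LSR to answer units (arcs ×180/π): t = 1.238391·180/π = 70.9546°, p = ρ·p = 5.38·6.198301 = 33.3469 m, q = 1.683450·180/π = 96.4546°, L = 49.0664 m.

LSR: t = 70.9546°, p = 33.3469 m, q = 96.4546°, L = 49.0664 m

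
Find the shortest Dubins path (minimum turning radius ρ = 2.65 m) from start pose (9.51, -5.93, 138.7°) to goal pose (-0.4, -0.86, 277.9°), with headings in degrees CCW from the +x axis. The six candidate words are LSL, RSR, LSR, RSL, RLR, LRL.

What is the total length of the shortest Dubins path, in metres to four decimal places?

15.7089 m

Let ψ = atan2(Δy, Δx) = atan2(5.07, -9.91) = 152.9055° be the start→goal bearing.
Normalize: d = |goal − start| / ρ = 11.131622/2.65 = 4.200612, α = (θ_start − ψ) mod 360° = 345.7945° = 6.035252 rad, β = (θ_goal − ψ) mod 360° = 124.9945° = 2.181565 rad.
Common terms: sin α = -0.245401, cos α = 0.969422, sin β = 0.819207, cos β = -0.573498, cos(α−β) = -0.756995, d² = 17.645141. Work in radians in the unit-radius frame; every candidate has L = ρ·(t + p + q).
LSL: p² = 2 + d² − 2cos(α−β) + 2d(sin α − sin β) = 12.215121; p = √p² = 3.495014; φ = atan2(cos β − cos α, d + sin α − sin β) = -0.457229 rad; t = (φ − α) mod 2π = 6.073890 rad, q = (β − φ) mod 2π = 2.638794 rad → L = 2.65·(6.073890 + 3.495014 + 2.638794) = 2.65·12.207697 = 32.350398 m
RSR: p² = 2 + d² − 2cos(α−β) + 2d(sin β − sin α) = 30.103140; p = √p² = 5.486633; φ = atan2(cos α − cos β, d − sin α + sin β) = 0.285059 rad; t = (α − φ) mod 2π = 5.750193 rad, q = (φ − β) mod 2π = 4.386679 rad → L = 2.65·(5.750193 + 5.486633 + 4.386679) = 2.65·15.623505 = 41.402289 m
LSR: p² = d² − 2 + 2cos(α−β) + 2d(sin α + sin β) = 18.951828; p = √p² = 4.353370; φ = atan2(−cos α − cos β, d + sin α + sin β) − atan2(−2, p) = 0.347918 rad; t = (φ − α) mod 2π = 0.595851 rad, q = (φ − β) mod 2π = 4.449538 rad → L = 2.65·(0.595851 + 4.353370 + 4.449538) = 2.65·9.398759 = 24.906712 m
RSL: p² = d² − 2 + 2cos(α−β) − 2d(sin α + sin β) = 9.310473; p = √p² = 3.051307; φ = atan2(cos α + cos β, d − sin α − sin β) − atan2(2, p) = -0.471466 rad; t = (α − φ) mod 2π = 0.223533 rad, q = (β − φ) mod 2π = 2.653032 rad → L = 2.65·(0.223533 + 3.051307 + 2.653032) = 2.65·5.927872 = 15.708860 m
RLR: c = (6 − d² + 2cos(α−β) + 2d(sin α − sin β))/8 = -2.762893, |c| > 1 → infeasible
LRL: c = (6 − d² + 2cos(α−β) − 2d(sin α − sin β))/8 = -0.526890; p = 2π − arccos c = 4.157451 rad; φ = atan2(cos β − cos α, d + sin α − sin β) = -0.457229 rad; t = (φ − α + p/2) mod 2π = 1.869430 rad, q = (β − α − t + p) mod 2π = 4.717520 rad → L = 2.65·(1.869430 + 4.157451 + 4.717520) = 2.65·10.744401 = 28.472663 m
Shortest: RSL with L = 15.708860 m ≈ 15.7089 m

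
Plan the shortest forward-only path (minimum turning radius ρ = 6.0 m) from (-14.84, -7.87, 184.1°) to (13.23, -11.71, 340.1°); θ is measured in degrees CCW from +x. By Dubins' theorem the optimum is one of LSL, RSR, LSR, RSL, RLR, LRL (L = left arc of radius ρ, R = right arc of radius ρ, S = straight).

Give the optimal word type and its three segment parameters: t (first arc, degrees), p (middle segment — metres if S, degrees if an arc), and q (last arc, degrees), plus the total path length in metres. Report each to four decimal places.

Let ψ = atan2(Δy, Δx) = atan2(-3.84, 28.07) = -7.7898° be the start→goal bearing.
Normalize: d = |goal − start| / ρ = 28.331440/6.0 = 4.721907, α = (θ_start − ψ) mod 360° = 191.8898° = 3.349108 rad, β = (θ_goal − ψ) mod 360° = 347.8898° = 6.071822 rad.
Common terms: sin α = -0.206029, cos α = -0.978546, sin β = -0.209793, cos β = 0.977746, cos(α−β) = -0.913545, d² = 22.296403. Work in radians in the unit-radius frame; every candidate has L = ρ·(t + p + q).
LSL: p² = 2 + d² − 2cos(α−β) + 2d(sin α − sin β) = 26.159041; p = √p² = 5.114591; φ = atan2(cos β − cos α, d + sin α − sin β) = 0.392492 rad; t = (φ − α) mod 2π = 3.326569 rad, q = (β − φ) mod 2π = 5.679330 rad → L = 6.0·(3.326569 + 5.114591 + 5.679330) = 6.0·14.120490 = 84.722940 m
RSR: p² = 2 + d² − 2cos(α−β) + 2d(sin β − sin α) = 26.087946; p = √p² = 5.107636; φ = atan2(cos α − cos β, d − sin α + sin β) = -0.393056 rad; t = (α − φ) mod 2π = 3.742164 rad, q = (φ − β) mod 2π = 6.101493 rad → L = 6.0·(3.742164 + 5.107636 + 6.101493) = 6.0·14.951293 = 89.707758 m
LSR: p² = d² − 2 + 2cos(α−β) + 2d(sin α + sin β) = 14.542361; p = √p² = 3.813445; φ = atan2(−cos α − cos β, d + sin α + sin β) − atan2(−2, p) = 0.483210 rad; t = (φ − α) mod 2π = 3.417287 rad, q = (φ − β) mod 2π = 0.694573 rad → L = 6.0·(3.417287 + 3.813445 + 0.694573) = 6.0·7.925305 = 47.551828 m
RSL: p² = d² − 2 + 2cos(α−β) − 2d(sin α + sin β) = 22.396263; p = √p² = 4.732469; φ = atan2(cos α + cos β, d − sin α − sin β) − atan2(2, p) = -0.400002 rad; t = (α − φ) mod 2π = 3.749110 rad, q = (β − φ) mod 2π = 0.188639 rad → L = 6.0·(3.749110 + 4.732469 + 0.188639) = 6.0·8.670218 = 52.021309 m
RLR: c = (6 − d² + 2cos(α−β) + 2d(sin α − sin β))/8 = -2.260993, |c| > 1 → infeasible
LRL: c = (6 − d² + 2cos(α−β) − 2d(sin α − sin β))/8 = -2.269880, |c| > 1 → infeasible
Shortest: LSR with L = 47.551828 m ≈ 47.5518 m
Convert LSR to answer units (arcs ×180/π): t = 3.417287·180/π = 195.7961°, p = ρ·p = 6.0·3.813445 = 22.8807 m, q = 0.694573·180/π = 39.7961°, L = 47.5518 m.

LSR: t = 195.7961°, p = 22.8807 m, q = 39.7961°, L = 47.5518 m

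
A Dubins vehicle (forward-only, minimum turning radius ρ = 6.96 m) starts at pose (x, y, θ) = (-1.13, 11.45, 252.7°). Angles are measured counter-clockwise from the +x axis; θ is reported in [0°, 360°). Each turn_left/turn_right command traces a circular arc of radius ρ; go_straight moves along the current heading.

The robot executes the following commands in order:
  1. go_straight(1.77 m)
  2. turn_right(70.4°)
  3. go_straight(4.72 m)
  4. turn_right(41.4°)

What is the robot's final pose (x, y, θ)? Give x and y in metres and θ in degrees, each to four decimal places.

set_pose: (x, y, θ) = (-1.1300, 11.4500, 252.7000°), ρ = 6.96
go_straight(1.77): x += 1.77·cos θ, y += 1.77·sin θ → (-1.6564, 9.7601, 252.7000°)
turn_right(70.4°): centre at ρ to the right, rotate −70.4° → (-8.0222, 4.8754, 182.3000°)
go_straight(4.72): x += 4.72·cos θ, y += 4.72·sin θ → (-12.7384, 4.6860, 182.3000°)
turn_right(41.4°): centre at ρ to the right, rotate −41.4° → (-17.4072, 6.2391, 140.9000°)

(-17.4072, 6.2391, 140.9000°)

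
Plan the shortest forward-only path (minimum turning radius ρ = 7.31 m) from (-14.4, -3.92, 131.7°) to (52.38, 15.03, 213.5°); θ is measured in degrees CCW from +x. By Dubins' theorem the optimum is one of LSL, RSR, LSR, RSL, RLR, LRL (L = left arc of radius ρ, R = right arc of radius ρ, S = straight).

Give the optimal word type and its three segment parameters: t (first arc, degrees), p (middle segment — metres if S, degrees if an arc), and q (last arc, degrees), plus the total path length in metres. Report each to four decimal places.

RSR: t = 112.2922°, p = 60.7388 m, q = 165.9078°, L = 96.2325 m

Let ψ = atan2(Δy, Δx) = atan2(18.95, 66.78) = 15.8422° be the start→goal bearing.
Normalize: d = |goal − start| / ρ = 69.416647/7.31 = 9.496121, α = (θ_start − ψ) mod 360° = 115.8578° = 2.022100 rad, β = (θ_goal − ψ) mod 360° = 197.6578° = 3.449779 rad.
Common terms: sin α = 0.899879, cos α = -0.436139, sin β = -0.303331, cos β = -0.952885, cos(α−β) = 0.142629, d² = 90.176321. Work in radians in the unit-radius frame; every candidate has L = ρ·(t + p + q).
LSL: p² = 2 + d² − 2cos(α−β) + 2d(sin α − sin β) = 114.742726; p = √p² = 10.711803; φ = atan2(cos β − cos α, d + sin α − sin β) = -0.048260 rad; t = (φ − α) mod 2π = 4.212826 rad, q = (β − φ) mod 2π = 3.498039 rad → L = 7.31·(4.212826 + 10.711803 + 3.498039) = 7.31·18.422668 = 134.669701 m
RSR: p² = 2 + d² − 2cos(α−β) + 2d(sin β − sin α) = 69.039400; p = √p² = 8.308995; φ = atan2(cos α − cos β, d − sin α + sin β) = 0.062231 rad; t = (α − φ) mod 2π = 1.959868 rad, q = (φ − β) mod 2π = 2.895638 rad → L = 7.31·(1.959868 + 8.308995 + 2.895638) = 7.31·13.164501 = 96.232503 m
LSR: p² = d² − 2 + 2cos(α−β) + 2d(sin α + sin β) = 99.791373; p = √p² = 9.989563; φ = atan2(−cos α − cos β, d + sin α + sin β) − atan2(−2, p) = 0.334364 rad; t = (φ − α) mod 2π = 4.595450 rad, q = (φ − β) mod 2π = 3.167771 rad → L = 7.31·(4.595450 + 9.989563 + 3.167771) = 7.31·17.752784 = 129.772849 m
RSL: p² = d² − 2 + 2cos(α−β) − 2d(sin α + sin β) = 77.131785; p = √p² = 8.782470; φ = atan2(cos α + cos β, d − sin α − sin β) − atan2(2, p) = -0.378736 rad; t = (α − φ) mod 2π = 2.400836 rad, q = (β − φ) mod 2π = 3.828515 rad → L = 7.31·(2.400836 + 8.782470 + 3.828515) = 7.31·15.011822 = 109.736416 m
RLR: c = (6 − d² + 2cos(α−β) + 2d(sin α − sin β))/8 = -7.629925, |c| > 1 → infeasible
LRL: c = (6 − d² + 2cos(α−β) − 2d(sin α − sin β))/8 = -13.342841, |c| > 1 → infeasible
Shortest: RSR with L = 96.232503 m ≈ 96.2325 m
Convert RSR to answer units (arcs ×180/π): t = 1.959868·180/π = 112.2922°, p = ρ·p = 7.31·8.308995 = 60.7388 m, q = 2.895638·180/π = 165.9078°, L = 96.2325 m.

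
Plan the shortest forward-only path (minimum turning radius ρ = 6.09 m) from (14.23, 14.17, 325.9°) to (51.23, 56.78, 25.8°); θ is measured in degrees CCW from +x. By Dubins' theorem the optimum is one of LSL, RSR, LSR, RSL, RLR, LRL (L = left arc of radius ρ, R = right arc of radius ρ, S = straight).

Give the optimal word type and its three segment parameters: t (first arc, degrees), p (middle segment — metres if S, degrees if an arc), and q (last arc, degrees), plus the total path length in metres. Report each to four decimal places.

Let ψ = atan2(Δy, Δx) = atan2(42.61, 37.00) = 49.0309° be the start→goal bearing.
Normalize: d = |goal − start| / ρ = 56.432367/6.09 = 9.266399, α = (θ_start − ψ) mod 360° = 276.8691° = 4.832278 rad, β = (θ_goal − ψ) mod 360° = 336.7691° = 5.877730 rad.
Common terms: sin α = -0.992822, cos α = 0.119602, sin β = -0.394437, cos β = 0.918923, cos(α−β) = 0.501511, d² = 85.866143. Work in radians in the unit-radius frame; every candidate has L = ρ·(t + p + q).
LSL: p² = 2 + d² − 2cos(α−β) + 2d(sin α − sin β) = 75.773381; p = √p² = 8.704791; φ = atan2(cos β − cos α, d + sin α − sin β) = 0.091955 rad; t = (φ − α) mod 2π = 1.542863 rad, q = (β − φ) mod 2π = 5.785775 rad → L = 6.09·(1.542863 + 8.704791 + 5.785775) = 6.09·16.033428 = 97.643578 m
RSR: p² = 2 + d² − 2cos(α−β) + 2d(sin β − sin α) = 97.952863; p = √p² = 9.897114; φ = atan2(cos α − cos β, d − sin α + sin β) = -0.080851 rad; t = (α − φ) mod 2π = 4.913129 rad, q = (φ − β) mod 2π = 0.324604 rad → L = 6.09·(4.913129 + 9.897114 + 0.324604) = 6.09·15.134847 = 92.171218 m
LSR: p² = d² − 2 + 2cos(α−β) + 2d(sin α + sin β) = 59.159370; p = √p² = 7.691513; φ = atan2(−cos α − cos β, d + sin α + sin β) − atan2(−2, p) = 0.123342 rad; t = (φ − α) mod 2π = 1.574249 rad, q = (φ − β) mod 2π = 0.528797 rad → L = 6.09·(1.574249 + 7.691513 + 0.528797) = 6.09·9.794560 = 59.648868 m
RSL: p² = d² − 2 + 2cos(α−β) − 2d(sin α + sin β) = 110.578960; p = √p² = 10.515653; φ = atan2(cos α + cos β, d − sin α − sin β) − atan2(2, p) = -0.090774 rad; t = (α − φ) mod 2π = 4.923052 rad, q = (β − φ) mod 2π = 5.968504 rad → L = 6.09·(4.923052 + 10.515653 + 5.968504) = 6.09·21.407209 = 130.369904 m
RLR: c = (6 − d² + 2cos(α−β) + 2d(sin α − sin β))/8 = -11.244108, |c| > 1 → infeasible
LRL: c = (6 − d² + 2cos(α−β) − 2d(sin α − sin β))/8 = -8.471673, |c| > 1 → infeasible
Shortest: LSR with L = 59.648868 m ≈ 59.6489 m
Convert LSR to answer units (arcs ×180/π): t = 1.574249·180/π = 90.1979°, p = ρ·p = 6.09·7.691513 = 46.8413 m, q = 0.528797·180/π = 30.2979°, L = 59.6489 m.

LSR: t = 90.1979°, p = 46.8413 m, q = 30.2979°, L = 59.6489 m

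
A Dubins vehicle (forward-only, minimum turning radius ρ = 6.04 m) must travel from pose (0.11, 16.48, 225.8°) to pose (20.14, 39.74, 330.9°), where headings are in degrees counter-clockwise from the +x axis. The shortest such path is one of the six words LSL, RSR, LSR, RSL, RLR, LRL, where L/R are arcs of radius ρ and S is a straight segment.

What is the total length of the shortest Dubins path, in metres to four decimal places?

52.3384 m

Let ψ = atan2(Δy, Δx) = atan2(23.26, 20.03) = 49.2671° be the start→goal bearing.
Normalize: d = |goal − start| / ρ = 30.695741/6.04 = 5.082076, α = (θ_start − ψ) mod 360° = 176.5329° = 3.081080 rad, β = (θ_goal − ψ) mod 360° = 281.6329° = 4.915421 rad.
Common terms: sin α = 0.060476, cos α = -0.998170, sin β = -0.979460, cos β = 0.201640, cos(α−β) = -0.260505, d² = 25.827499. Work in radians in the unit-radius frame; every candidate has L = ρ·(t + p + q).
LSL: p² = 2 + d² − 2cos(α−β) + 2d(sin α − sin β) = 38.918568; p = √p² = 6.238475; φ = atan2(cos β − cos α, d + sin α − sin β) = 0.193530 rad; t = (φ − α) mod 2π = 3.395635 rad, q = (β − φ) mod 2π = 4.721891 rad → L = 6.04·(3.395635 + 6.238475 + 4.721891) = 6.04·14.356001 = 86.710247 m
RSR: p² = 2 + d² − 2cos(α−β) + 2d(sin β − sin α) = 17.778449; p = √p² = 4.216450; φ = atan2(cos α − cos β, d − sin α + sin β) = -0.288542 rad; t = (α − φ) mod 2π = 3.369622 rad, q = (φ − β) mod 2π = 1.079222 rad → L = 6.04·(3.369622 + 4.216450 + 1.079222) = 6.04·8.665294 = 52.338376 m
LSR: p² = d² − 2 + 2cos(α−β) + 2d(sin α + sin β) = 13.965795; p = √p² = 3.737084; φ = atan2(−cos α − cos β, d + sin α + sin β) − atan2(−2, p) = 0.680438 rad; t = (φ − α) mod 2π = 3.882543 rad, q = (φ − β) mod 2π = 2.048202 rad → L = 6.04·(3.882543 + 3.737084 + 2.048202) = 6.04·9.667829 = 58.393684 m
RSL: p² = d² − 2 + 2cos(α−β) − 2d(sin α + sin β) = 32.647185; p = √p² = 5.713772; φ = atan2(cos α + cos β, d − sin α − sin β) − atan2(2, p) = -0.468663 rad; t = (α − φ) mod 2π = 3.549743 rad, q = (β − φ) mod 2π = 5.384084 rad → L = 6.04·(3.549743 + 5.713772 + 5.384084) = 6.04·14.647599 = 88.471498 m
RLR: c = (6 − d² + 2cos(α−β) + 2d(sin α − sin β))/8 = -1.222306, |c| > 1 → infeasible
LRL: c = (6 − d² + 2cos(α−β) − 2d(sin α − sin β))/8 = -3.864821, |c| > 1 → infeasible
Shortest: RSR with L = 52.338376 m ≈ 52.3384 m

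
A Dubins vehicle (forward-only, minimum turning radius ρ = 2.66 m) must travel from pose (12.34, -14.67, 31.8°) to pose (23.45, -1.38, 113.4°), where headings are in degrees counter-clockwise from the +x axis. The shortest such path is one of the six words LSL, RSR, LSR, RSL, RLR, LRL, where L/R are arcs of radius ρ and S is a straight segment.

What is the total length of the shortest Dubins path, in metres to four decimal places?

Let ψ = atan2(Δy, Δx) = atan2(13.29, 11.11) = 50.1055° be the start→goal bearing.
Normalize: d = |goal − start| / ρ = 17.322130/2.66 = 6.512079, α = (θ_start − ψ) mod 360° = 341.6945° = 5.963694 rad, β = (θ_goal − ψ) mod 360° = 63.2945° = 1.104698 rad.
Common terms: sin α = -0.314083, cos α = 0.949395, sin β = 0.893328, cos β = 0.449405, cos(α−β) = 0.146083, d² = 42.407174. Work in radians in the unit-radius frame; every candidate has L = ρ·(t + p + q).
LSL: p² = 2 + d² − 2cos(α−β) + 2d(sin α − sin β) = 28.389486; p = √p² = 5.328178; φ = atan2(cos β − cos α, d + sin α − sin β) = -0.093977 rad; t = (φ − α) mod 2π = 0.225514 rad, q = (β − φ) mod 2π = 1.198675 rad → L = 2.66·(0.225514 + 5.328178 + 1.198675) = 2.66·6.752367 = 17.961297 m
RSR: p² = 2 + d² − 2cos(α−β) + 2d(sin β − sin α) = 59.840530; p = √p² = 7.735666; φ = atan2(cos α − cos β, d − sin α + sin β) = 0.064680 rad; t = (α − φ) mod 2π = 5.899015 rad, q = (φ − β) mod 2π = 5.243167 rad → L = 2.66·(5.899015 + 7.735666 + 5.243167) = 2.66·18.877848 = 50.215076 m
LSR: p² = d² − 2 + 2cos(α−β) + 2d(sin α + sin β) = 48.243516; p = √p² = 6.945755; φ = atan2(−cos α − cos β, d + sin α + sin β) − atan2(−2, p) = 0.085607 rad; t = (φ − α) mod 2π = 0.405098 rad, q = (φ − β) mod 2π = 5.264094 rad → L = 2.66·(0.405098 + 6.945755 + 5.264094) = 2.66·12.614947 = 33.555760 m
RSL: p² = d² − 2 + 2cos(α−β) − 2d(sin α + sin β) = 33.155164; p = √p² = 5.758052; φ = atan2(cos α + cos β, d − sin α − sin β) − atan2(2, p) = -0.102759 rad; t = (α − φ) mod 2π = 6.066453 rad, q = (β − φ) mod 2π = 1.207456 rad → L = 2.66·(6.066453 + 5.758052 + 1.207456) = 2.66·13.031961 = 34.665017 m
RLR: c = (6 − d² + 2cos(α−β) + 2d(sin α − sin β))/8 = -6.480066, |c| > 1 → infeasible
LRL: c = (6 − d² + 2cos(α−β) − 2d(sin α − sin β))/8 = -2.548686, |c| > 1 → infeasible
Shortest: LSL with L = 17.961297 m ≈ 17.9613 m

17.9613 m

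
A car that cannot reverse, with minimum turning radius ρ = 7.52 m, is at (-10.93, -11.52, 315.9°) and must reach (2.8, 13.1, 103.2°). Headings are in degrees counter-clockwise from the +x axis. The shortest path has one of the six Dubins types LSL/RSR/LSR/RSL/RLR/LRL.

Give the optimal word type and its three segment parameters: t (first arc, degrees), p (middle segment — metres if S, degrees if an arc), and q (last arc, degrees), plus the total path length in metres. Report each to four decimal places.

Let ψ = atan2(Δy, Δx) = atan2(24.62, 13.73) = 60.8526° be the start→goal bearing.
Normalize: d = |goal − start| / ρ = 28.189667/7.52 = 3.748626, α = (θ_start − ψ) mod 360° = 255.0474° = 4.451417 rad, β = (θ_goal − ψ) mod 360° = 42.3474° = 0.739101 rad.
Common terms: sin α = -0.966140, cos α = -0.258020, sin β = 0.673624, cos β = 0.739074, cos(α−β) = -0.841511, d² = 14.052196. Work in radians in the unit-radius frame; every candidate has L = ρ·(t + p + q).
LSL: p² = 2 + d² − 2cos(α−β) + 2d(sin α − sin β) = 5.441497; p = √p² = 2.332702; φ = atan2(cos β − cos α, d + sin α − sin β) = 0.441661 rad; t = (φ − α) mod 2π = 2.273430 rad, q = (β − φ) mod 2π = 0.297440 rad → L = 7.52·(2.273430 + 2.332702 + 0.297440) = 7.52·4.903572 = 36.874859 m
RSR: p² = 2 + d² − 2cos(α−β) + 2d(sin β − sin α) = 30.028938; p = √p² = 5.479867; φ = atan2(cos α − cos β, d − sin α + sin β) = -0.182975 rad; t = (α − φ) mod 2π = 4.634392 rad, q = (φ − β) mod 2π = 5.361109 rad → L = 7.52·(4.634392 + 5.479867 + 5.361109) = 7.52·15.475367 = 116.374762 m
LSR: p² = d² − 2 + 2cos(α−β) + 2d(sin α + sin β) = 8.176112; p = √p² = 2.859390; φ = atan2(−cos α − cos β, d + sin α + sin β) − atan2(−2, p) = 0.472056 rad; t = (φ − α) mod 2π = 2.303824 rad, q = (φ − β) mod 2π = 6.016140 rad → L = 7.52·(2.303824 + 2.859390 + 6.016140) = 7.52·11.179354 = 84.068743 m
RSL: p² = d² − 2 + 2cos(α−β) − 2d(sin α + sin β) = 12.562237; p = √p² = 3.544325; φ = atan2(cos α + cos β, d − sin α − sin β) − atan2(2, p) = -0.395261 rad; t = (α − φ) mod 2π = 4.846677 rad, q = (β − φ) mod 2π = 1.134362 rad → L = 7.52·(4.846677 + 3.544325 + 1.134362) = 7.52·9.525364 = 71.630739 m
RLR: c = (6 − d² + 2cos(α−β) + 2d(sin α − sin β))/8 = -2.753617, |c| > 1 → infeasible
LRL: c = (6 − d² + 2cos(α−β) − 2d(sin α − sin β))/8 = 0.319813; p = 2π − arccos c = 5.037921 rad; φ = atan2(cos β − cos α, d + sin α − sin β) = 0.441661 rad; t = (φ − α + p/2) mod 2π = 4.792390 rad, q = (β − α − t + p) mod 2π = 2.816401 rad → L = 7.52·(4.792390 + 5.037921 + 2.816401) = 7.52·12.646712 = 95.103274 m
Shortest: LSL with L = 36.874859 m ≈ 36.8749 m
Convert LSL to answer units (arcs ×180/π): t = 2.273430·180/π = 130.2579°, p = ρ·p = 7.52·2.332702 = 17.5419 m, q = 0.297440·180/π = 17.0421°, L = 36.8749 m.

LSL: t = 130.2579°, p = 17.5419 m, q = 17.0421°, L = 36.8749 m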